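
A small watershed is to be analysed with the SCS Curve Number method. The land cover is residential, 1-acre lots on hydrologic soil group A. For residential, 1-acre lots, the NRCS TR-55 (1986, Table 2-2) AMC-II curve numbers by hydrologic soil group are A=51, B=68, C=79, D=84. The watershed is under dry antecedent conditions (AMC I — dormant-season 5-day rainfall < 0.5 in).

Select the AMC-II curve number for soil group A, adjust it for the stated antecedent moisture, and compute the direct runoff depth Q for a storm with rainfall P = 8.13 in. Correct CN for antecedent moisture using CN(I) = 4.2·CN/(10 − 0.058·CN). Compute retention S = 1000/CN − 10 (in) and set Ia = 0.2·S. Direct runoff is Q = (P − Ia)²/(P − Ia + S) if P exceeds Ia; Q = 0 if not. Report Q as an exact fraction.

Q = 2958163321/6187151700 in ≈ 0.478 in

NRCS table: residential, 1-acre lots, soil group A → CN(II) = 51
CN(I) from CN(II)=51: (4.2·51)/(10 − 0.058·51) = 15300/503 ≈ 30.417
S = 1000/(15300/503) − 10 = 3500/153 in ≈ 22.876 in
Ia = 0.2S: 0.2·22.876 = 4.575 in (exactly 700/153)
Excess rainfall: 8.130 − 4.575 = 3.555 in; P > Ia so Q > 0
Runoff Q = (P−Ia)²/(P−Ia+S) = (3.555)²/(3.555+22.876) = 2958163321/6187151700 ≈ 0.478 in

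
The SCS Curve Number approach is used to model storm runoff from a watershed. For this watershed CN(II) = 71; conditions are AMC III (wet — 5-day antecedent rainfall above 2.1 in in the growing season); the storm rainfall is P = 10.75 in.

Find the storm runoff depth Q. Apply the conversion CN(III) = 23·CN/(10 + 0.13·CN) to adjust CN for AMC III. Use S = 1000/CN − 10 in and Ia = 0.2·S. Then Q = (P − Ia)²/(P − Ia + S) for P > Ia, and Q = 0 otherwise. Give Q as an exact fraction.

Q = 4610274201/519287468 in ≈ 8.878 in

Wet (AMC III): CN(III) = 23·71/(10 + 0.13·71) = 1633/(1923/100) = 163300/1923 ≈ 84.919
Retention S: 1000/CN − 10 with CN=84.919 → S = 2900/1633 ≈ 1.776 in
Ia = 0.2S: 0.2·1.776 = 0.355 in (exactly 580/1633)
Since P=10.750 > Ia=0.355: effective rainfall P−Ia = 67899/6532 in
Runoff Q = (P−Ia)²/(P−Ia+S) = (10.395)²/(10.395+1.776) = 4610274201/519287468 ≈ 8.878 in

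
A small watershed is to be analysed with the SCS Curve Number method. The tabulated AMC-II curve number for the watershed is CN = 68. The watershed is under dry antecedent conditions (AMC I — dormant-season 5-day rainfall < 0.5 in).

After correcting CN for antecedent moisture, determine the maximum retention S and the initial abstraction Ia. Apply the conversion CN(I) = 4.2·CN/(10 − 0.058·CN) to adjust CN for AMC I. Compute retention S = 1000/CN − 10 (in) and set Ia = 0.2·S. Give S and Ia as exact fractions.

Adjust CN=68 to AMC I: 4.2·68/(10 − 0.058·68) → (1428/5) ÷ (757/125) = 35700/757 ≈ 47.160
Retention S: 1000/CN − 10 with CN=47.160 → S = 4000/357 ≈ 11.204 in
Ia = 0.2·(4000/357) = 800/357 in ≈ 2.241 in

S = 4000/357 in ≈ 11.204 in; Ia = 800/357 in ≈ 2.241 in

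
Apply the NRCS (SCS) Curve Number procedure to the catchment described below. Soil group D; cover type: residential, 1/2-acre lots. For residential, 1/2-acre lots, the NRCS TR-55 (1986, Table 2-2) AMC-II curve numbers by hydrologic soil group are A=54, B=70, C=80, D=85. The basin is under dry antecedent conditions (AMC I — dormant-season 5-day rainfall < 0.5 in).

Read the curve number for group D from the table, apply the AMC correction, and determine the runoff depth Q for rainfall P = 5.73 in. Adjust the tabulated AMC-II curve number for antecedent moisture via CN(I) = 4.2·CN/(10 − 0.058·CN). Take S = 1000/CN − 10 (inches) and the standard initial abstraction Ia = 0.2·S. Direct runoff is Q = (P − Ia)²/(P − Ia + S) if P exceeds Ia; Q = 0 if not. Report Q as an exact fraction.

NRCS table: residential, 1/2-acre lots, soil group D → CN(II) = 85
CN(I) from CN(II)=85: (4.2·85)/(10 − 0.058·85) = 11900/169 ≈ 70.414
Retention S: 1000/CN − 10 with CN=70.414 → S = 500/119 ≈ 4.202 in
Ia = 0.2S: 0.2·4.202 = 0.840 in (exactly 100/119)
Since P=5.730 > Ia=0.840: effective rainfall P−Ia = 58187/11900 in
Q = (58187/11900)²/((58187/11900) + 500/119) = (3385726969/141610000)/(108187/11900) = 3385726969/1287425300 in ≈ 2.630 in

Q = 3385726969/1287425300 in ≈ 2.630 in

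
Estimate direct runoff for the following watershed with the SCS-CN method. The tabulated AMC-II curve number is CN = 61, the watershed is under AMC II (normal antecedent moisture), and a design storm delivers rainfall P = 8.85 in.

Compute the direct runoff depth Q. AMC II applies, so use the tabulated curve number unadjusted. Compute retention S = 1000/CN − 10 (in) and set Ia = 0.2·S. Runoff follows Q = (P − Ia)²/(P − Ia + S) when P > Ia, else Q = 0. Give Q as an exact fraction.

Q = 9480241/2309460 in ≈ 4.105 in

CN(II) = 61; AMC II needs no correction.
Retention S: 1000/CN − 10 with CN=61.000 → S = 390/61 ≈ 6.393 in
Initial abstraction Ia = S/5 = (390/61)/5 = 78/61 ≈ 1.279 in
Excess rainfall: 8.850 − 1.279 = 7.571 in; P > Ia so Q > 0
Runoff Q = (P−Ia)²/(P−Ia+S) = (7.571)²/(7.571+6.393) = 9480241/2309460 ≈ 4.105 in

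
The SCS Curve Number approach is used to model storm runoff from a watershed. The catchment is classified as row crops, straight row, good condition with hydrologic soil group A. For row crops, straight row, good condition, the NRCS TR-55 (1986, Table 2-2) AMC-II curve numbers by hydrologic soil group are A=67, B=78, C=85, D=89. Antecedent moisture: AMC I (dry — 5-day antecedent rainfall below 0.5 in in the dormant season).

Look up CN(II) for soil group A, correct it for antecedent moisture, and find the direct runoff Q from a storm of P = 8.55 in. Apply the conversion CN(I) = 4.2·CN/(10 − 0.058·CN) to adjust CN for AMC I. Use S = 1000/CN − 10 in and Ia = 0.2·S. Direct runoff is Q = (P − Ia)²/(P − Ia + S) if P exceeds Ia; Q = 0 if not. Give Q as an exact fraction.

Q = 3387123601/1577706620 in ≈ 2.147 in

NRCS table: row crops, straight row, good condition, soil group A → CN(II) = 67
CN(I) from CN(II)=67: (4.2·67)/(10 − 0.058·67) = 46900/1019 ≈ 46.026
S = 1000/(46900/1019) − 10 = 5500/469 in ≈ 11.727 in
Initial abstraction Ia = S/5 = (5500/469)/5 = 1100/469 ≈ 2.345 in
Excess rainfall: 8.550 − 2.345 = 6.205 in; P > Ia so Q > 0
Q = (58199/9380)²/((58199/9380) + 5500/469) = (3387123601/87984400)/(168199/9380) = 3387123601/1577706620 in ≈ 2.147 in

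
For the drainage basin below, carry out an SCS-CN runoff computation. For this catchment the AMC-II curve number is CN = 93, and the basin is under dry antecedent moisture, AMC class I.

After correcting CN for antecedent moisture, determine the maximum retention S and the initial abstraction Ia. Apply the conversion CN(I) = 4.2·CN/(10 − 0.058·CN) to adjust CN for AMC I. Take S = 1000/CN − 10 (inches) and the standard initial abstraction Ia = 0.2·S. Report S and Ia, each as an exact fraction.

Adjust CN=93 to AMC I: 4.2·93/(10 − 0.058·93) → (1953/5) ÷ (2303/500) = 27900/329 ≈ 84.802
Retention S: 1000/CN − 10 with CN=84.802 → S = 500/279 ≈ 1.792 in
Initial abstraction Ia = S/5 = (500/279)/5 = 100/279 ≈ 0.358 in

S = 500/279 in ≈ 1.792 in; Ia = 100/279 in ≈ 0.358 in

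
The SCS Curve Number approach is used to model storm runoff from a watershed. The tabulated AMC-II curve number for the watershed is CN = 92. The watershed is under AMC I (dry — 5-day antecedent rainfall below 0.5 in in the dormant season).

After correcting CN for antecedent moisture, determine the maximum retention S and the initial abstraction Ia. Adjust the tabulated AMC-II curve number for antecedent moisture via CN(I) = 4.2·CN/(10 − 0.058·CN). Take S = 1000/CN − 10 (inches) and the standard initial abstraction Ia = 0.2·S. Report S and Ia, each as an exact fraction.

S = 1000/483 in ≈ 2.070 in; Ia = 200/483 in ≈ 0.414 in

Dry (AMC I): CN(I) = 4.2·92/(10 − 0.058·92) = (1932/5)/(583/125) = 48300/583 ≈ 82.847
Max retention: S = 1000/(48300/583) − 10 = 1000/483 in (≈ 2.070 in)
Ia = 0.2S: 0.2·2.070 = 0.414 in (exactly 200/483)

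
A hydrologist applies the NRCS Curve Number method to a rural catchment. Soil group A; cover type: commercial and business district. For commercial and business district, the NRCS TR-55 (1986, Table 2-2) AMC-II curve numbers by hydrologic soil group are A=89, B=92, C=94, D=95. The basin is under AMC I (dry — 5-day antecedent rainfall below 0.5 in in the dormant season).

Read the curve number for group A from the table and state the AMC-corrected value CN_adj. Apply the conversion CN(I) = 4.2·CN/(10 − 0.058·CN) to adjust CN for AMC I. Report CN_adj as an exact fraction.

NRCS table: commercial and business district, soil group A → CN(II) = 89
Dry (AMC I): CN(I) = 4.2·89/(10 − 0.058·89) = (1869/5)/(2419/500) = 186900/2419 ≈ 77.263

CN_adj = 186900/2419 ≈ 77.263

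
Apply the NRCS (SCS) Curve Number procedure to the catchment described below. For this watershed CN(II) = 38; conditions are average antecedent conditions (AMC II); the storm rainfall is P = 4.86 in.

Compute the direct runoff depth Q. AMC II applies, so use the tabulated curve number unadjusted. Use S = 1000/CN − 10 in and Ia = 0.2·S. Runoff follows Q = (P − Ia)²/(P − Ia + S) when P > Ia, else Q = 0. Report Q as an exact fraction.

Q = 2301289/16166150 in ≈ 0.142 in

Average conditions: CN = 38 (no AMC adjustment).
Max retention: S = 1000/38 − 10 = 310/19 in (≈ 16.316 in)
Ia = 0.2·(310/19) = 62/19 in ≈ 3.263 in
Since P=4.860 > Ia=3.263: effective rainfall P−Ia = 1517/950 in
Runoff Q = (P−Ia)²/(P−Ia+S) = (1.597)²/(1.597+16.316) = 2301289/16166150 ≈ 0.142 in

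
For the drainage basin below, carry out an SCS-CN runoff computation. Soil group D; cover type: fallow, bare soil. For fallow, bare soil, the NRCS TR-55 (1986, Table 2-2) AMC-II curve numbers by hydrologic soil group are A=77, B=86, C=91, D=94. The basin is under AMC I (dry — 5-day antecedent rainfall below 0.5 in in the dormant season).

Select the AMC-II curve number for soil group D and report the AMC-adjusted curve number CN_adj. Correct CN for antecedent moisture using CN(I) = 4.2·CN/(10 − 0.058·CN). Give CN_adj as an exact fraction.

CN_adj = 32900/379 ≈ 86.807

NRCS table: fallow, bare soil, soil group D → CN(II) = 94
CN(I) from CN(II)=94: (4.2·94)/(10 − 0.058·94) = 32900/379 ≈ 86.807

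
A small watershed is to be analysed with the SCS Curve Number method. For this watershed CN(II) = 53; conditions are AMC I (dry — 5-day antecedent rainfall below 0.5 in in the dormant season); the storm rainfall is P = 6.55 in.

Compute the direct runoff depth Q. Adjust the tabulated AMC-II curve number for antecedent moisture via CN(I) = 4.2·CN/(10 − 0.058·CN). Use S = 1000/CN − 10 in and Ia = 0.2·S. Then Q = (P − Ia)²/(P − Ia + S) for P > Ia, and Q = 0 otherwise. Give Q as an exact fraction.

Adjust CN=53 to AMC I: 4.2·53/(10 − 0.058·53) → (1113/5) ÷ (3463/500) = 111300/3463 ≈ 32.140
Max retention: S = 1000/(111300/3463) − 10 = 23500/1113 in (≈ 21.114 in)
Ia = 0.2·(23500/1113) = 4700/1113 in ≈ 4.223 in
P − Ia = 6.550 − 4.223 = 51803/22260 ≈ 2.327 in (> 0, runoff occurs)
Q: (51803/22260)² ÷ (521803/22260) = 2683550809/11615334780 in (≈ 0.231 in)

Q = 2683550809/11615334780 in ≈ 0.231 in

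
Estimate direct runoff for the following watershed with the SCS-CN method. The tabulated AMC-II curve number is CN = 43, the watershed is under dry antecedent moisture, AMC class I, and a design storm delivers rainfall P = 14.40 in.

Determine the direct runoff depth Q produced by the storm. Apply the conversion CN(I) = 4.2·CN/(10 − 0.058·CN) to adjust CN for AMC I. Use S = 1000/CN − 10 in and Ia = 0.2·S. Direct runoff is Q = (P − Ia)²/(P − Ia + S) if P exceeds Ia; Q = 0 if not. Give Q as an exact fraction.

CN(I) from CN(II)=43: (4.2·43)/(10 − 0.058·43) = 30100/1251 ≈ 24.061
Retention S: 1000/CN − 10 with CN=24.061 → S = 9500/301 ≈ 31.561 in
Initial abstraction Ia = S/5 = (9500/301)/5 = 1900/301 ≈ 6.312 in
P − Ia = 14.400 − 6.312 = 12172/1505 ≈ 8.088 in (> 0, runoff occurs)
Runoff Q = (P−Ia)²/(P−Ia+S) = (8.088)²/(8.088+31.561) = 18519698/11225795 ≈ 1.650 in

Q = 18519698/11225795 in ≈ 1.650 in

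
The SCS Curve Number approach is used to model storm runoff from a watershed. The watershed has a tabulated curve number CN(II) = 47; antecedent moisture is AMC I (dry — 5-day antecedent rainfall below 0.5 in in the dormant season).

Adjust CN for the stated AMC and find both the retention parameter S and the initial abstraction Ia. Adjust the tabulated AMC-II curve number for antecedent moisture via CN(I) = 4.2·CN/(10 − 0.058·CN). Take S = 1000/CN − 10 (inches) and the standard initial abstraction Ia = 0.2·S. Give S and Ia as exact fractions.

S = 26500/987 in ≈ 26.849 in; Ia = 5300/987 in ≈ 5.370 in

CN(I) from CN(II)=47: (4.2·47)/(10 − 0.058·47) = 98700/3637 ≈ 27.138
Max retention: S = 1000/(98700/3637) − 10 = 26500/987 in (≈ 26.849 in)
Ia = 0.2·(26500/987) = 5300/987 in ≈ 5.370 in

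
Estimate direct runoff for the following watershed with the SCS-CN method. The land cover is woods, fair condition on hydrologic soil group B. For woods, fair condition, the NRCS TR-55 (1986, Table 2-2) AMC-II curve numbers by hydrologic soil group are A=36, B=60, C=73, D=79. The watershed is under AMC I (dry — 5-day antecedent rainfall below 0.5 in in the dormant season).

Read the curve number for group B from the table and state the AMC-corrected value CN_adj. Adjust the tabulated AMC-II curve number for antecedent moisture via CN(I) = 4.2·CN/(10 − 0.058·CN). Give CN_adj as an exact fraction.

NRCS table: woods, fair condition, soil group B → CN(II) = 60
CN(I) from CN(II)=60: (4.2·60)/(10 − 0.058·60) = 6300/163 ≈ 38.650

CN_adj = 6300/163 ≈ 38.650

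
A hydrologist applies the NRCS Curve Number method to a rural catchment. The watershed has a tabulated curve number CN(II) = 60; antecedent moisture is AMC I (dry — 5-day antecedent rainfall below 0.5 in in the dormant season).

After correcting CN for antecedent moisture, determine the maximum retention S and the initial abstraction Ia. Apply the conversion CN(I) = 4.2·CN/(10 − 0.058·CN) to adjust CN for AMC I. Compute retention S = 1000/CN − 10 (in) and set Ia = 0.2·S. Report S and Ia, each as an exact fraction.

S = 1000/63 in ≈ 15.873 in; Ia = 200/63 in ≈ 3.175 in

Dry (AMC I): CN(I) = 4.2·60/(10 − 0.058·60) = 252/(163/25) = 6300/163 ≈ 38.650
S = 1000/(6300/163) − 10 = 1000/63 in ≈ 15.873 in
Initial abstraction Ia = S/5 = (1000/63)/5 = 200/63 ≈ 3.175 in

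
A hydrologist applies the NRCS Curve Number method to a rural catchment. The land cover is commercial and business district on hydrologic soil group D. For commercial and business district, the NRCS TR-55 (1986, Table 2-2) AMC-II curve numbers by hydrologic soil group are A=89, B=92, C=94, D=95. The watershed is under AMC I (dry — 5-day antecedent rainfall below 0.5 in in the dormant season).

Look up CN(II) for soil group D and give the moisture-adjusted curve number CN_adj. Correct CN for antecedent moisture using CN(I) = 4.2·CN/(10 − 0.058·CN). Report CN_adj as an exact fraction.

CN_adj = 39900/449 ≈ 88.864

NRCS table: commercial and business district, soil group D → CN(II) = 95
Dry (AMC I): CN(I) = 4.2·95/(10 − 0.058·95) = 399/(449/100) = 39900/449 ≈ 88.864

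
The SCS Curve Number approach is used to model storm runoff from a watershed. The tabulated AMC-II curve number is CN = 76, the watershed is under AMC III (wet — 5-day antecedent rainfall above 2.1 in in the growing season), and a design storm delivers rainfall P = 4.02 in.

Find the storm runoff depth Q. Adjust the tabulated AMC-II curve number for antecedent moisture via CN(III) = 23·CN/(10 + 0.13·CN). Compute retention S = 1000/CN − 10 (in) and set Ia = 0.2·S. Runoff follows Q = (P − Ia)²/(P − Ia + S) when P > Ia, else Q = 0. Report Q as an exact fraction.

CN(III) from CN(II)=76: (23·76)/(10 + 0.13·76) = 43700/497 ≈ 87.928
Retention S: 1000/CN − 10 with CN=87.928 → S = 600/437 ≈ 1.373 in
Ia = 0.2·(600/437) = 120/437 in ≈ 0.275 in
Since P=4.020 > Ia=0.275: effective rainfall P−Ia = 81837/21850 in
Q: (81837/21850)² ÷ (111837/21850) = 2232431523/814546150 in (≈ 2.741 in)

Q = 2232431523/814546150 in ≈ 2.741 in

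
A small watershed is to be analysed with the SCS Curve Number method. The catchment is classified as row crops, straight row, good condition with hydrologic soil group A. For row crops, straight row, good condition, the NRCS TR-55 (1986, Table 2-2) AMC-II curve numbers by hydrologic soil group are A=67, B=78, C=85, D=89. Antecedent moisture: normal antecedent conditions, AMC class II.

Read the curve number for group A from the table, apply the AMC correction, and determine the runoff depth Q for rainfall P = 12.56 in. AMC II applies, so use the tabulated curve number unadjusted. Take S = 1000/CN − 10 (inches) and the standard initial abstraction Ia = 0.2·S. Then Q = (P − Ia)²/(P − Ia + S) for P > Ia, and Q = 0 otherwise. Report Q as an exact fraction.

Q = 187947272/23146825 in ≈ 8.120 in

NRCS table: row crops, straight row, good condition, soil group A → CN(II) = 67
CN(II) = 67; AMC II needs no correction.
S = 1000/67 − 10 = 330/67 in ≈ 4.925 in
Ia = 0.2S: 0.2·4.925 = 0.985 in (exactly 66/67)
Excess rainfall: 12.560 − 0.985 = 11.575 in; P > Ia so Q > 0
Q: (19388/1675)² ÷ (27638/1675) = 187947272/23146825 in (≈ 8.120 in)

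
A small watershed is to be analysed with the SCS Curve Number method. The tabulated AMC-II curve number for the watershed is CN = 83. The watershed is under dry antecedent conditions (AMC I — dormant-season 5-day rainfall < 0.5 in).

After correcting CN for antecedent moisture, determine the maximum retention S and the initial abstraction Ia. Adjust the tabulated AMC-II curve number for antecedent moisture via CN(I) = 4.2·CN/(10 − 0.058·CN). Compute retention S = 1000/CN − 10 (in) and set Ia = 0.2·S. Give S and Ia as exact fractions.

S = 8500/1743 in ≈ 4.877 in; Ia = 1700/1743 in ≈ 0.975 in

CN(I) from CN(II)=83: (4.2·83)/(10 − 0.058·83) = 174300/2593 ≈ 67.219
S = 1000/(174300/2593) − 10 = 8500/1743 in ≈ 4.877 in
Ia = 0.2·(8500/1743) = 1700/1743 in ≈ 0.975 in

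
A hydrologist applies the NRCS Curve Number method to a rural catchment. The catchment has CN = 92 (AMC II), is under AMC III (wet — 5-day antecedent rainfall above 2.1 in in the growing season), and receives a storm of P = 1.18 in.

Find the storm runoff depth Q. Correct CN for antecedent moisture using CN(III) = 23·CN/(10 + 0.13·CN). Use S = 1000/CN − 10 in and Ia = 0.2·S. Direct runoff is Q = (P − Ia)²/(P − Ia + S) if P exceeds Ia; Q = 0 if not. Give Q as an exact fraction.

CN(III) from CN(II)=92: (23·92)/(10 + 0.13·92) = 52900/549 ≈ 96.357
Retention S: 1000/CN − 10 with CN=96.357 → S = 200/529 ≈ 0.378 in
Ia = 0.2S: 0.2·0.378 = 0.076 in (exactly 40/529)
Since P=1.180 > Ia=0.076: effective rainfall P−Ia = 29211/26450 in
Q: (29211/26450)² ÷ (39211/26450) = 853282521/1037130950 in (≈ 0.823 in)

Q = 853282521/1037130950 in ≈ 0.823 in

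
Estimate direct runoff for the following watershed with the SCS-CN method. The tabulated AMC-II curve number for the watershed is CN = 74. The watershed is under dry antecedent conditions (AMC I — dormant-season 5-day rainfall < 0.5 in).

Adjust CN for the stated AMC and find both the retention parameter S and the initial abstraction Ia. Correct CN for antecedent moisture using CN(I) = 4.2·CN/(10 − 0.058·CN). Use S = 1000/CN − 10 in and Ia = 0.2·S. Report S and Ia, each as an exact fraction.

S = 6500/777 in ≈ 8.366 in; Ia = 1300/777 in ≈ 1.673 in

Dry (AMC I): CN(I) = 4.2·74/(10 − 0.058·74) = (1554/5)/(1427/250) = 77700/1427 ≈ 54.450
Retention S: 1000/CN − 10 with CN=54.450 → S = 6500/777 ≈ 8.366 in
Ia = 0.2·(6500/777) = 1300/777 in ≈ 1.673 in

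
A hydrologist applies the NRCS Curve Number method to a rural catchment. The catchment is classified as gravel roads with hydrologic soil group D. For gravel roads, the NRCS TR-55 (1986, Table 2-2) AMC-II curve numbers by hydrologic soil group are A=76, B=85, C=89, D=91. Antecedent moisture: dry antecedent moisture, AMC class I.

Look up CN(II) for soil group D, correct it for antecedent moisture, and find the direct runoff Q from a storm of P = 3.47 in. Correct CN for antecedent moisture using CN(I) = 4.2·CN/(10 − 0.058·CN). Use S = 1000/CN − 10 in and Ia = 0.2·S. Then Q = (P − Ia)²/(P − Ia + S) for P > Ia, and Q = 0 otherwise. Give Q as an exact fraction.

NRCS table: gravel roads, soil group D → CN(II) = 91
CN(I) from CN(II)=91: (4.2·91)/(10 − 0.058·91) = 63700/787 ≈ 80.940
Retention S: 1000/CN − 10 with CN=80.940 → S = 1500/637 ≈ 2.355 in
Ia = 0.2S: 0.2·2.355 = 0.471 in (exactly 300/637)
Since P=3.470 > Ia=0.471: effective rainfall P−Ia = 191039/63700 in
Q: (191039/63700)² ÷ (341039/63700) = 36495899521/21724184300 in (≈ 1.680 in)

Q = 36495899521/21724184300 in ≈ 1.680 in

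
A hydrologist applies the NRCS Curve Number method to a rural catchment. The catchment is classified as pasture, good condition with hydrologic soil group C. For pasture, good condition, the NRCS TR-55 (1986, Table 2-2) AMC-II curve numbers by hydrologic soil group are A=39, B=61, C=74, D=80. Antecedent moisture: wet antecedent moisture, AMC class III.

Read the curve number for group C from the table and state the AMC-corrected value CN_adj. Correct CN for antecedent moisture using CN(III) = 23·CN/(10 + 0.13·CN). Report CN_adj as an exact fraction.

CN_adj = 85100/981 ≈ 86.748

NRCS table: pasture, good condition, soil group C → CN(II) = 74
Wet (AMC III): CN(III) = 23·74/(10 + 0.13·74) = 1702/(981/50) = 85100/981 ≈ 86.748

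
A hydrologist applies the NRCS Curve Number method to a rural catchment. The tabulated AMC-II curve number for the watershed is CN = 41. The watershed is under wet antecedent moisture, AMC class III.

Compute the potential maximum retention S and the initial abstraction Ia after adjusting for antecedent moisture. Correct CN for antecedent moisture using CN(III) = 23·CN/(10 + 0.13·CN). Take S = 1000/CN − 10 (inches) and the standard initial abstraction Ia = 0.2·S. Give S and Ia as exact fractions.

Wet (AMC III): CN(III) = 23·41/(10 + 0.13·41) = 943/(1533/100) = 94300/1533 ≈ 61.513
Retention S: 1000/CN − 10 with CN=61.513 → S = 5900/943 ≈ 6.257 in
Ia = 0.2·(5900/943) = 1180/943 in ≈ 1.251 in

S = 5900/943 in ≈ 6.257 in; Ia = 1180/943 in ≈ 1.251 in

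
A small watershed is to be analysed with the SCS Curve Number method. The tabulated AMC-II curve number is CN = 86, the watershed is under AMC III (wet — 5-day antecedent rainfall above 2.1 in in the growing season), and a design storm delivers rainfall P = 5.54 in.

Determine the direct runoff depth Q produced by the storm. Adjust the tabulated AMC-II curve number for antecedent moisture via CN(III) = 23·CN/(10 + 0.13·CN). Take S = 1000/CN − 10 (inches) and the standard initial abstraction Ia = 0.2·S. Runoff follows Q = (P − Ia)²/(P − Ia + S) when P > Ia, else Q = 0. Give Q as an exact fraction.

Adjust CN=86 to AMC III: 23·86/(10 + 0.13·86) → 1978 ÷ (1059/50) = 98900/1059 ≈ 93.390
Retention S: 1000/CN − 10 with CN=93.390 → S = 700/989 ≈ 0.708 in
Initial abstraction Ia = S/5 = (700/989)/5 = 140/989 ≈ 0.142 in
Since P=5.540 > Ia=0.142: effective rainfall P−Ia = 266953/49450 in
Q = (266953/49450)²/((266953/49450) + 700/989) = (71263904209/2445302500)/(301953/49450) = 71263904209/14931575850 in ≈ 4.773 in

Q = 71263904209/14931575850 in ≈ 4.773 in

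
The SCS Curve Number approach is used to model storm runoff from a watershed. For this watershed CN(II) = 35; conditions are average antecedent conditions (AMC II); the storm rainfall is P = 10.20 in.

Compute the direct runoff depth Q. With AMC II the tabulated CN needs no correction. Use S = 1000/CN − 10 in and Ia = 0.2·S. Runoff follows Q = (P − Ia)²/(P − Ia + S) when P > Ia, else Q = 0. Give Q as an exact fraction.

Q = 51529/30695 in ≈ 1.679 in

CN(II) = 35; AMC II needs no correction.
S = 1000/35 − 10 = 130/7 in ≈ 18.571 in
Ia = 0.2·(130/7) = 26/7 in ≈ 3.714 in
P − Ia = 10.200 − 3.714 = 227/35 ≈ 6.486 in (> 0, runoff occurs)
Runoff Q = (P−Ia)²/(P−Ia+S) = (6.486)²/(6.486+18.571) = 51529/30695 ≈ 1.679 in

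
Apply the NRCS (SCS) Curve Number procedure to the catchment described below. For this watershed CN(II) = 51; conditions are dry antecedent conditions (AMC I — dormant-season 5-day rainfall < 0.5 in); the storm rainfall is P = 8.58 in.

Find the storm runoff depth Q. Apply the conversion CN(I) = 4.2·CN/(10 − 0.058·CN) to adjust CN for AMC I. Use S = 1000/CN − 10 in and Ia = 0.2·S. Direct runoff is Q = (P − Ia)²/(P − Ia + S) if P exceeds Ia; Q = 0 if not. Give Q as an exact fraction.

Dry (AMC I): CN(I) = 4.2·51/(10 − 0.058·51) = (1071/5)/(3521/500) = 15300/503 ≈ 30.417
S = 1000/(15300/503) − 10 = 3500/153 in ≈ 22.876 in
Ia = 0.2S: 0.2·22.876 = 4.575 in (exactly 700/153)
Excess rainfall: 8.580 − 4.575 = 4.005 in; P > Ia so Q > 0
Runoff Q = (P−Ia)²/(P−Ia+S) = (4.005)²/(4.005+22.876) = 938625769/1573123050 ≈ 0.597 in

Q = 938625769/1573123050 in ≈ 0.597 in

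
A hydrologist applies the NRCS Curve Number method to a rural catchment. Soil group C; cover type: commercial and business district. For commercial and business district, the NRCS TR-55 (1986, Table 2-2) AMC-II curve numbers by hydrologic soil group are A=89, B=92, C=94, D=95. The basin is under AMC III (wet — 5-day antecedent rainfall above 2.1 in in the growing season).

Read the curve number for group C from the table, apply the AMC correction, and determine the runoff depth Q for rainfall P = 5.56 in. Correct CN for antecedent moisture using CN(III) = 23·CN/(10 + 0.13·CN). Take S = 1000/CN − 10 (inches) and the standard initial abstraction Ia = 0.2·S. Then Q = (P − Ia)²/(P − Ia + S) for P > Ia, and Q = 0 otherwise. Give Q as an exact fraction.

Q = 22129240081/4222899475 in ≈ 5.240 in

NRCS table: commercial and business district, soil group C → CN(II) = 94
CN(III) from CN(II)=94: (23·94)/(10 + 0.13·94) = 108100/1111 ≈ 97.300
S = 1000/(108100/1111) − 10 = 300/1081 in ≈ 0.278 in
Initial abstraction Ia = S/5 = (300/1081)/5 = 60/1081 ≈ 0.056 in
Since P=5.560 > Ia=0.056: effective rainfall P−Ia = 148759/27025 in
Runoff Q = (P−Ia)²/(P−Ia+S) = (5.504)²/(5.504+0.278) = 22129240081/4222899475 ≈ 5.240 in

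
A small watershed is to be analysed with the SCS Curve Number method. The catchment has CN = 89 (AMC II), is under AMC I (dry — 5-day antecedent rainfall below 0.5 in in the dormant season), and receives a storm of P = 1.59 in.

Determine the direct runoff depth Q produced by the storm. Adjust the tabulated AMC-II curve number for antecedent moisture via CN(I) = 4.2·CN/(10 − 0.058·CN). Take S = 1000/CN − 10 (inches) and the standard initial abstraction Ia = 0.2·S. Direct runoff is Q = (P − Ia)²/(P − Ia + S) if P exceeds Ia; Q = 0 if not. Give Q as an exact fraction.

Q = 35032983241/137777259900 in ≈ 0.254 in

Adjust CN=89 to AMC I: 4.2·89/(10 − 0.058·89) → (1869/5) ÷ (2419/500) = 186900/2419 ≈ 77.263
Max retention: S = 1000/(186900/2419) − 10 = 5500/1869 in (≈ 2.943 in)
Initial abstraction Ia = S/5 = (5500/1869)/5 = 1100/1869 ≈ 0.589 in
Excess rainfall: 1.590 − 0.589 = 1.001 in; P > Ia so Q > 0
Q: (187171/186900)² ÷ (737171/186900) = 35032983241/137777259900 in (≈ 0.254 in)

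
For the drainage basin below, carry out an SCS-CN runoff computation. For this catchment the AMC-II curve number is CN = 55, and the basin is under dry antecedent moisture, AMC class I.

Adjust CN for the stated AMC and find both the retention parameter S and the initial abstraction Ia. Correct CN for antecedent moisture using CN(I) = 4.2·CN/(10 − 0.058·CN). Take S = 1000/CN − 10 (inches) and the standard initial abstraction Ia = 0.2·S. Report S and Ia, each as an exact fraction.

S = 1500/77 in ≈ 19.481 in; Ia = 300/77 in ≈ 3.896 in

Dry (AMC I): CN(I) = 4.2·55/(10 − 0.058·55) = 231/(681/100) = 7700/227 ≈ 33.921
Max retention: S = 1000/(7700/227) − 10 = 1500/77 in (≈ 19.481 in)
Ia = 0.2S: 0.2·19.481 = 3.896 in (exactly 300/77)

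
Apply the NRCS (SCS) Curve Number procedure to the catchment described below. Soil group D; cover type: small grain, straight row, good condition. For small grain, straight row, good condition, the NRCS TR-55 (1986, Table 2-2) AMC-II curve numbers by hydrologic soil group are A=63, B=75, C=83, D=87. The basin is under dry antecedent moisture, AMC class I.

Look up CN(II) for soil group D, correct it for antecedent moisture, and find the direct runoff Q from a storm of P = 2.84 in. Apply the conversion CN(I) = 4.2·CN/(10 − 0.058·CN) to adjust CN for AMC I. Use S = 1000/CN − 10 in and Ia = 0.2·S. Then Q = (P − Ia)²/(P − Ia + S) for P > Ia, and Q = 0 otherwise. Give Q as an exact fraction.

NRCS table: small grain, straight row, good condition, soil group D → CN(II) = 87
Dry (AMC I): CN(I) = 4.2·87/(10 − 0.058·87) = (1827/5)/(2477/500) = 182700/2477 ≈ 73.759
Max retention: S = 1000/(182700/2477) − 10 = 6500/1827 in (≈ 3.558 in)
Initial abstraction Ia = S/5 = (6500/1827)/5 = 1300/1827 ≈ 0.712 in
Excess rainfall: 2.840 − 0.712 = 2.128 in; P > Ia so Q > 0
Runoff Q = (P−Ia)²/(P−Ia+S) = (2.128)²/(2.128+3.558) = 9451145089/11862573975 ≈ 0.797 in

Q = 9451145089/11862573975 in ≈ 0.797 in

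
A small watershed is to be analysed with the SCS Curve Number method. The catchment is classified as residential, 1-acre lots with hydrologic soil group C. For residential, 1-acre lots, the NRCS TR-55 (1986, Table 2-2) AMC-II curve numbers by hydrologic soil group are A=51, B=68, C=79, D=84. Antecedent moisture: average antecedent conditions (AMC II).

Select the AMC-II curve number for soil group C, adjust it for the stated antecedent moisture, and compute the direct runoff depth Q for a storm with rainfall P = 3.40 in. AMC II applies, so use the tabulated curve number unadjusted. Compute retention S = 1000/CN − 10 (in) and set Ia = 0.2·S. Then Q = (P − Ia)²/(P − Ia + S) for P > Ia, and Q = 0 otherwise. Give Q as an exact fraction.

NRCS table: residential, 1-acre lots, soil group C → CN(II) = 79
Average conditions: CN = 79 (no AMC adjustment).
Retention S: 1000/CN − 10 with CN=79.000 → S = 210/79 ≈ 2.658 in
Ia = 0.2·(210/79) = 42/79 in ≈ 0.532 in
P − Ia = 3.400 − 0.532 = 1133/395 ≈ 2.868 in (> 0, runoff occurs)
Runoff Q = (P−Ia)²/(P−Ia+S) = (2.868)²/(2.868+2.658) = 1283689/862285 ≈ 1.489 in

Q = 1283689/862285 in ≈ 1.489 in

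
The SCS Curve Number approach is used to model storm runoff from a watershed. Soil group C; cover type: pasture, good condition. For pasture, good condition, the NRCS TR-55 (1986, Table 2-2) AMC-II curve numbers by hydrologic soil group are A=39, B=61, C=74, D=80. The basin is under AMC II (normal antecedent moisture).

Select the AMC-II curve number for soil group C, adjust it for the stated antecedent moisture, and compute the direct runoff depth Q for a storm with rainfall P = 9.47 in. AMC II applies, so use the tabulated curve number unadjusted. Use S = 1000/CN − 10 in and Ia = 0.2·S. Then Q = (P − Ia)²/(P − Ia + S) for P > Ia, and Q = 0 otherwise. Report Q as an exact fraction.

NRCS table: pasture, good condition, soil group C → CN(II) = 74
CN(II) = 74; AMC II needs no correction.
Max retention: S = 1000/74 − 10 = 130/37 in (≈ 3.514 in)
Ia = 0.2·(130/37) = 26/37 in ≈ 0.703 in
Since P=9.470 > Ia=0.703: effective rainfall P−Ia = 32439/3700 in
Q: (32439/3700)² ÷ (45439/3700) = 1052288721/168124300 in (≈ 6.259 in)

Q = 1052288721/168124300 in ≈ 6.259 in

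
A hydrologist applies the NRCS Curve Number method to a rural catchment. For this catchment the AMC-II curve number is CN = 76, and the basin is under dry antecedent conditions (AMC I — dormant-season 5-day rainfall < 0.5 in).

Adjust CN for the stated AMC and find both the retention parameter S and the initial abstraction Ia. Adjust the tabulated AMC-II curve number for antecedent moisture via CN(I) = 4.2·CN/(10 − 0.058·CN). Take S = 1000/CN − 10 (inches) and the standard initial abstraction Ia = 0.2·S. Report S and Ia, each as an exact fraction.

S = 1000/133 in ≈ 7.519 in; Ia = 200/133 in ≈ 1.504 in

Dry (AMC I): CN(I) = 4.2·76/(10 − 0.058·76) = (1596/5)/(699/125) = 13300/233 ≈ 57.082
Retention S: 1000/CN − 10 with CN=57.082 → S = 1000/133 ≈ 7.519 in
Ia = 0.2S: 0.2·7.519 = 1.504 in (exactly 200/133)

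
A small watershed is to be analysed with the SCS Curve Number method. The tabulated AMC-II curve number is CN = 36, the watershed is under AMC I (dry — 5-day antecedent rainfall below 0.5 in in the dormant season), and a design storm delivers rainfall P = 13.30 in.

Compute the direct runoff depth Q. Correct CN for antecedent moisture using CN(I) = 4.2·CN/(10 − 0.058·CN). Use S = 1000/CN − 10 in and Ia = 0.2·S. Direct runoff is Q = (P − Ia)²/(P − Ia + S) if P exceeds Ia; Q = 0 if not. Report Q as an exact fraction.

Dry (AMC I): CN(I) = 4.2·36/(10 − 0.058·36) = (756/5)/(989/125) = 18900/989 ≈ 19.110
Retention S: 1000/CN − 10 with CN=19.110 → S = 8000/189 ≈ 42.328 in
Ia = 0.2S: 0.2·42.328 = 8.466 in (exactly 1600/189)
Since P=13.300 > Ia=8.466: effective rainfall P−Ia = 9137/1890 in
Q: (9137/1890)² ÷ (89137/1890) = 83484769/168468930 in (≈ 0.496 in)

Q = 83484769/168468930 in ≈ 0.496 in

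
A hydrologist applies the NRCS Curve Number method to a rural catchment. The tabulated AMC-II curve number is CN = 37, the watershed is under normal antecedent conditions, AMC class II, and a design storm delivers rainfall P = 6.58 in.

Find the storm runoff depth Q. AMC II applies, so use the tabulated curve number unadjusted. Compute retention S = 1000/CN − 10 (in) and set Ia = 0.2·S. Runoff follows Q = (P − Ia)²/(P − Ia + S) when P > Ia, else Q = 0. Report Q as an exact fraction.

Q = 4927447/9877150 in ≈ 0.499 in

Average conditions: CN = 37 (no AMC adjustment).
Retention S: 1000/CN − 10 with CN=37.000 → S = 630/37 ≈ 17.027 in
Ia = 0.2S: 0.2·17.027 = 3.405 in (exactly 126/37)
P − Ia = 6.580 − 3.405 = 5873/1850 ≈ 3.175 in (> 0, runoff occurs)
Runoff Q = (P−Ia)²/(P−Ia+S) = (3.175)²/(3.175+17.027) = 4927447/9877150 ≈ 0.499 in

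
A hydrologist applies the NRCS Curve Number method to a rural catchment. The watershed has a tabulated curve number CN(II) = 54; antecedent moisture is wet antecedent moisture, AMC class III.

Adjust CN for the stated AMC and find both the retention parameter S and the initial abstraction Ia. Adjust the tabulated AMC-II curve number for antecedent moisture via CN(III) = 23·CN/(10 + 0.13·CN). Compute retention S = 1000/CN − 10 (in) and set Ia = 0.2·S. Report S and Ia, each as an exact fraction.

S = 100/27 in ≈ 3.704 in; Ia = 20/27 in ≈ 0.741 in

Adjust CN=54 to AMC III: 23·54/(10 + 0.13·54) → 1242 ÷ (851/50) = 2700/37 ≈ 72.973
Max retention: S = 1000/(2700/37) − 10 = 100/27 in (≈ 3.704 in)
Ia = 0.2S: 0.2·3.704 = 0.741 in (exactly 20/27)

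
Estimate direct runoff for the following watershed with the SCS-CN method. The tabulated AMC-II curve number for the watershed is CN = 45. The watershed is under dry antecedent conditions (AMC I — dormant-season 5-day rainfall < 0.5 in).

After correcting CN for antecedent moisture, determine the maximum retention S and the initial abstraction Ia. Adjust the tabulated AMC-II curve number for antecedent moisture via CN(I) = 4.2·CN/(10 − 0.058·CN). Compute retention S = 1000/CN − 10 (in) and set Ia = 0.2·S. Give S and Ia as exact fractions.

S = 5500/189 in ≈ 29.101 in; Ia = 1100/189 in ≈ 5.820 in

CN(I) from CN(II)=45: (4.2·45)/(10 − 0.058·45) = 18900/739 ≈ 25.575
S = 1000/(18900/739) − 10 = 5500/189 in ≈ 29.101 in
Ia = 0.2·(5500/189) = 1100/189 in ≈ 5.820 in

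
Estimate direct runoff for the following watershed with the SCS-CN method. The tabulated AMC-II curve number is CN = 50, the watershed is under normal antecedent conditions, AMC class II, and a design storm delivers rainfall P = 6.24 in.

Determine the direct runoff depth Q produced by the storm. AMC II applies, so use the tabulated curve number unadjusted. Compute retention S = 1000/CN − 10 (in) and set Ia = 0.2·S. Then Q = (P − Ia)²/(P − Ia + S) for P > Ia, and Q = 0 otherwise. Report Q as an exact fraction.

Q = 2809/2225 in ≈ 1.262 in

AMC II — tabulated CN = 50 applies directly.
Retention S: 1000/CN − 10 with CN=50.000 → S = 10 ≈ 10.000 in
Ia = 0.2·10 = 2 in ≈ 2.000 in
P − Ia = 6.240 − 2.000 = 106/25 ≈ 4.240 in (> 0, runoff occurs)
Runoff Q = (P−Ia)²/(P−Ia+S) = (4.240)²/(4.240+10.000) = 2809/2225 ≈ 1.262 in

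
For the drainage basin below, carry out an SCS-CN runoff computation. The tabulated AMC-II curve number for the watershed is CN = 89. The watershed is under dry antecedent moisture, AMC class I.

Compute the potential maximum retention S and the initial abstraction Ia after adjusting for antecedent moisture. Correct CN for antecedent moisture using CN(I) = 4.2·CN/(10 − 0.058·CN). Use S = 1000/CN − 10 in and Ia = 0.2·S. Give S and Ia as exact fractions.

S = 5500/1869 in ≈ 2.943 in; Ia = 1100/1869 in ≈ 0.589 in

Adjust CN=89 to AMC I: 4.2·89/(10 − 0.058·89) → (1869/5) ÷ (2419/500) = 186900/2419 ≈ 77.263
S = 1000/(186900/2419) − 10 = 5500/1869 in ≈ 2.943 in
Initial abstraction Ia = S/5 = (5500/1869)/5 = 1100/1869 ≈ 0.589 in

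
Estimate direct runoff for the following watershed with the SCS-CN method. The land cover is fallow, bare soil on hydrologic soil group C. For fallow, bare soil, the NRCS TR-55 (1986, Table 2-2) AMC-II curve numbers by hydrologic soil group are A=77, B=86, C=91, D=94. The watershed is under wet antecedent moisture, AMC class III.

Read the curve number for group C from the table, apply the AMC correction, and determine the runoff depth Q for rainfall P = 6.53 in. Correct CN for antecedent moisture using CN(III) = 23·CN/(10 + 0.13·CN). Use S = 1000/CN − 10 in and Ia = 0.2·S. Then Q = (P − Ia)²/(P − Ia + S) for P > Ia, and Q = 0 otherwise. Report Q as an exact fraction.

Q = 1819069915441/301125979700 in ≈ 6.041 in

NRCS table: fallow, bare soil, soil group C → CN(II) = 91
Adjust CN=91 to AMC III: 23·91/(10 + 0.13·91) → 2093 ÷ (2183/100) = 209300/2183 ≈ 95.877
Retention S: 1000/CN − 10 with CN=95.877 → S = 900/2093 ≈ 0.430 in
Ia = 0.2·(900/2093) = 180/2093 in ≈ 0.086 in
P − Ia = 6.530 − 0.086 = 1348729/209300 ≈ 6.444 in (> 0, runoff occurs)
Q: (1348729/209300)² ÷ (1438729/209300) = 1819069915441/301125979700 in (≈ 6.041 in)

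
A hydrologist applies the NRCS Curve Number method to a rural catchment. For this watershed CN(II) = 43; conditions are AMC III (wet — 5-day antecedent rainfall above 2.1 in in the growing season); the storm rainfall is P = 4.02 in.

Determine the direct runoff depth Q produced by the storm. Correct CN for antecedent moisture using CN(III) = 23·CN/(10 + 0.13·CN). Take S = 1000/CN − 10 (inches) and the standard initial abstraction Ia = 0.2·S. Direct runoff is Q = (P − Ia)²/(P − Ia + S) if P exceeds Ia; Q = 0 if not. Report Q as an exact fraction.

Q = 2233791169/2344968450 in ≈ 0.953 in

Adjust CN=43 to AMC III: 23·43/(10 + 0.13·43) → 989 ÷ (1559/100) = 98900/1559 ≈ 63.438
Retention S: 1000/CN − 10 with CN=63.438 → S = 5700/989 ≈ 5.763 in
Ia = 0.2·(5700/989) = 1140/989 in ≈ 1.153 in
Excess rainfall: 4.020 − 1.153 = 2.867 in; P > Ia so Q > 0
Q = (141789/49450)²/((141789/49450) + 5700/989) = (20104120521/2445302500)/(426789/49450) = 2233791169/2344968450 in ≈ 0.953 in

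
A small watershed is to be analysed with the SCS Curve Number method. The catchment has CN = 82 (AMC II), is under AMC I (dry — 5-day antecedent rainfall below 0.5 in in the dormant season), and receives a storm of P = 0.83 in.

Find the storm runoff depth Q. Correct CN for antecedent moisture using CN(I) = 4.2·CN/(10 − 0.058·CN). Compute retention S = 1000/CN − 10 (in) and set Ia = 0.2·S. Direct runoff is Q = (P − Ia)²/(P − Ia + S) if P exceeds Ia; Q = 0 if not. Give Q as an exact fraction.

Dry (AMC I): CN(I) = 4.2·82/(10 − 0.058·82) = (1722/5)/(1311/250) = 28700/437 ≈ 65.675
S = 1000/(28700/437) − 10 = 1500/287 in ≈ 5.226 in
Ia = 0.2·(1500/287) = 300/287 in ≈ 1.045 in
P = 0.830 ≤ Ia = 1.045 in: entire storm abstracted, Q = 0.

Q = 0 in ≈ 0.000 in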